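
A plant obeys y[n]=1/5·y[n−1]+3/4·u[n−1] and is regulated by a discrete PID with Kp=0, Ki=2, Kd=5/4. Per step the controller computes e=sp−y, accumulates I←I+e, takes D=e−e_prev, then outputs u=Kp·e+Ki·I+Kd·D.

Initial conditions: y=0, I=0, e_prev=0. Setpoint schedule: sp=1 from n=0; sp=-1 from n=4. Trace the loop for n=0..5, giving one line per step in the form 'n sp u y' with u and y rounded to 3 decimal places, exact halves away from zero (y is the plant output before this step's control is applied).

0 1 3.250 0.000
1 1 -3.922 2.438
2 1 12.147 -2.454
3 1 -23.048 8.620
4 -1 47.645 -15.562
5 -1 -107.554 32.621

(exact arithmetic carried between steps; '≈' marks a value shown rounded to 6 d.p. or computed from one; I and e_prev carry over from the previous line; the table rounds u and y to 3 d.p., halves away from zero)
n=0: y=0, sp=1, e=sp−y=1; I=1, D=e−e_prev=1; u=0·1+2·1+5/4·1=3.25; next y=1/5·0+3/4·3.25=2.4375
n=1: y=2.4375, sp=1, e=sp−y=-1.4375; I=-0.4375, D=e−e_prev=-2.4375; u=0·(-1.4375)+2·(-0.4375)+5/4·(-2.4375)=-3.921875; next y=1/5·2.4375+3/4·(-3.921875)≈-2.453906
n=2: y≈-2.453906, sp=1, e=sp−y≈3.453906; I≈3.016406, D=e−e_prev≈4.891406; u=0·3.453906+2·3.016406+5/4·4.891406≈12.147070; next y=1/5·(-2.453906)+3/4·12.147070≈8.619521
n=3: y≈8.619521, sp=1, e=sp−y≈-7.619521; I≈-4.603115, D=e−e_prev≈-11.073428; u=0·(-7.619521)+2·(-4.603115)+5/4·(-11.073428)≈-23.048015; next y=1/5·8.619521+3/4·(-23.048015)≈-15.562107
n=4: y≈-15.562107, sp=-1, e=sp−y≈14.562107; I≈9.958992, D=e−e_prev≈22.181629; u=0·14.562107+2·9.958992+5/4·22.181629≈47.645019; next y=1/5·(-15.562107)+3/4·47.645019≈32.621343
n=5: y≈32.621343, sp=-1, e=sp−y≈-33.621343; I≈-23.662351, D=e−e_prev≈-48.183450; u=0·(-33.621343)+2·(-23.662351)+5/4·(-48.183450)≈-107.554015; next y=1/5·32.621343+3/4·(-107.554015)≈-74.141243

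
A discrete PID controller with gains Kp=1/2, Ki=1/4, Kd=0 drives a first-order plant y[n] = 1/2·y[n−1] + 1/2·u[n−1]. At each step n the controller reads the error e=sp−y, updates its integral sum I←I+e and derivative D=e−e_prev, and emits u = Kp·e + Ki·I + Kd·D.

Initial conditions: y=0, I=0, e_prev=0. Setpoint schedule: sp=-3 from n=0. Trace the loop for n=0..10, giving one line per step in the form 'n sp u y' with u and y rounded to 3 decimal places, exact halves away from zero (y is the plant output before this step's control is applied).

0 -3 -2.250 0.000
1 -3 -2.156 -1.125
2 -3 -2.238 -1.641
3 -3 -2.354 -1.939
4 -3 -2.464 -2.147
5 -3 -2.558 -2.305
6 -3 -2.637 -2.432
7 -3 -2.702 -2.534
8 -3 -2.756 -2.618
9 -3 -2.800 -2.687
10 -3 -2.836 -2.743

(exact arithmetic carried between steps; '≈' marks a value shown rounded to 6 d.p. or computed from one; I and e_prev carry over from the previous line; the table rounds u and y to 3 d.p., halves away from zero)
n=0: y=0, sp=-3, e=sp−y=-3; I=-3, D=e−e_prev=-3; u=1/2·(-3)+1/4·(-3)+0·(-3)=-2.25; next y=1/2·0+1/2·(-2.25)=-1.125
n=1: y=-1.125, sp=-3, e=sp−y=-1.875; I=-4.875, D=e−e_prev=1.125; u=1/2·(-1.875)+1/4·(-4.875)+0·1.125=-2.15625; next y=1/2·(-1.125)+1/2·(-2.15625)=-1.640625
n=2: y=-1.640625, sp=-3, e=sp−y=-1.359375; I=-6.234375, D=e−e_prev=0.515625; u=1/2·(-1.359375)+1/4·(-6.234375)+0·0.515625≈-2.238281; next y=1/2·(-1.640625)+1/2·(-2.238281)≈-1.939453
n=3: y≈-1.939453, sp=-3, e=sp−y≈-1.060547; I≈-7.294922, D=e−e_prev≈0.298828; u=1/2·(-1.060547)+1/4·(-7.294922)+0·0.298828≈-2.354004; next y=1/2·(-1.939453)+1/2·(-2.354004)≈-2.146729
n=4: y≈-2.146729, sp=-3, e=sp−y≈-0.853271; I≈-8.148193, D=e−e_prev≈0.207275; u=1/2·(-0.853271)+1/4·(-8.148193)+0·0.207275≈-2.463684; next y=1/2·(-2.146729)+1/2·(-2.463684)≈-2.305206
n=5: y≈-2.305206, sp=-3, e=sp−y≈-0.694794; I≈-8.842987, D=e−e_prev≈0.158478; u=1/2·(-0.694794)+1/4·(-8.842987)+0·0.158478≈-2.558144; next y=1/2·(-2.305206)+1/2·(-2.558144)≈-2.431675
n=6: y≈-2.431675, sp=-3, e=sp−y≈-0.568325; I≈-9.411312, D=e−e_prev≈0.126469; u=1/2·(-0.568325)+1/4·(-9.411312)+0·0.126469≈-2.636991; next y=1/2·(-2.431675)+1/2·(-2.636991)≈-2.534333
n=7: y≈-2.534333, sp=-3, e=sp−y≈-0.465667; I≈-9.876979, D=e−e_prev≈0.102658; u=1/2·(-0.465667)+1/4·(-9.876979)+0·0.102658≈-2.702078; next y=1/2·(-2.534333)+1/2·(-2.702078)≈-2.618206
n=8: y≈-2.618206, sp=-3, e=sp−y≈-0.381794; I≈-10.258774, D=e−e_prev≈0.083873; u=1/2·(-0.381794)+1/4·(-10.258774)+0·0.083873≈-2.755591; next y=1/2·(-2.618206)+1/2·(-2.755591)≈-2.686898
n=9: y≈-2.686898, sp=-3, e=sp−y≈-0.313102; I≈-10.571876, D=e−e_prev≈0.068693; u=1/2·(-0.313102)+1/4·(-10.571876)+0·0.068693≈-2.799520; next y=1/2·(-2.686898)+1/2·(-2.799520)≈-2.743209
n=10: y≈-2.743209, sp=-3, e=sp−y≈-0.256791; I≈-10.828667, D=e−e_prev≈0.056311; u=1/2·(-0.256791)+1/4·(-10.828667)+0·0.056311≈-2.835562; next y=1/2·(-2.743209)+1/2·(-2.835562)≈-2.789386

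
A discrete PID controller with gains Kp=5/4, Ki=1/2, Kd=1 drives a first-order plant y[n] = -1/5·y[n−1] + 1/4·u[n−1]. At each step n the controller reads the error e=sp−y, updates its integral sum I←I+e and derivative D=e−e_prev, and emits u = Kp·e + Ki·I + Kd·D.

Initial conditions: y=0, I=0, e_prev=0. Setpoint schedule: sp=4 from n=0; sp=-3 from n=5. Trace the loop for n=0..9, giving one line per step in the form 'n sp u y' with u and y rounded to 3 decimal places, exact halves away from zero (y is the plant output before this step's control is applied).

(exact arithmetic carried between steps; '≈' marks a value shown rounded to 6 d.p. or computed from one; I and e_prev carry over from the previous line; the table rounds u and y to 3 d.p., halves away from zero)
n=0: y=0, sp=4, e=sp−y=4; I=4, D=e−e_prev=4; u=5/4·4+1/2·4+1·4=11; next y=-1/5·0+1/4·11=2.75
n=1: y=2.75, sp=4, e=sp−y=1.25; I=5.25, D=e−e_prev=-2.75; u=5/4·1.25+1/2·5.25+1·(-2.75)=1.4375; next y=-1/5·2.75+1/4·1.4375=-0.190625
n=2: y=-0.190625, sp=4, e=sp−y=4.190625; I=9.440625, D=e−e_prev=2.940625; u=5/4·4.190625+1/2·9.440625+1·2.940625≈12.899219; next y=-1/5·(-0.190625)+1/4·12.899219≈3.262930
n=3: y≈3.262930, sp=4, e=sp−y≈0.737070; I≈10.177695, D=e−e_prev≈-3.453555; u=5/4·0.737070+1/2·10.177695+1·(-3.453555)≈2.556631; next y=-1/5·3.262930+1/4·2.556631≈-0.013428
n=4: y≈-0.013428, sp=4, e=sp−y≈4.013428; I≈14.191124, D=e−e_prev≈3.276358; u=5/4·4.013428+1/2·14.191124+1·3.276358≈15.388705; next y=-1/5·(-0.013428)+1/4·15.388705≈3.849862
n=5: y≈3.849862, sp=-3, e=sp−y≈-6.849862; I≈7.341262, D=e−e_prev≈-10.863290; u=5/4·(-6.849862)+1/2·7.341262+1·(-10.863290)≈-15.754987; next y=-1/5·3.849862+1/4·(-15.754987)≈-4.708719
n=6: y≈-4.708719, sp=-3, e=sp−y≈1.708719; I≈9.049981, D=e−e_prev≈8.558581; u=5/4·1.708719+1/2·9.049981+1·8.558581≈15.219470; next y=-1/5·(-4.708719)+1/4·15.219470≈4.746611
n=7: y≈4.746611, sp=-3, e=sp−y≈-7.746611; I≈1.303369, D=e−e_prev≈-9.455330; u=5/4·(-7.746611)+1/2·1.303369+1·(-9.455330)≈-18.486910; next y=-1/5·4.746611+1/4·(-18.486910)≈-5.571050
n=8: y≈-5.571050, sp=-3, e=sp−y≈2.571050; I≈3.874419, D=e−e_prev≈10.317661; u=5/4·2.571050+1/2·3.874419+1·10.317661≈15.468683; next y=-1/5·(-5.571050)+1/4·15.468683≈4.981381
n=9: y≈4.981381, sp=-3, e=sp−y≈-7.981381; I≈-4.106962, D=e−e_prev≈-10.552430; u=5/4·(-7.981381)+1/2·(-4.106962)+1·(-10.552430)≈-22.582637; next y=-1/5·4.981381+1/4·(-22.582637)≈-6.641935

0 4 11.000 0.000
1 4 1.438 2.750
2 4 12.899 -0.191
3 4 2.557 3.263
4 4 15.389 -0.013
5 -3 -15.755 3.850
6 -3 15.219 -4.709
7 -3 -18.487 4.747
8 -3 15.469 -5.571
9 -3 -22.583 4.981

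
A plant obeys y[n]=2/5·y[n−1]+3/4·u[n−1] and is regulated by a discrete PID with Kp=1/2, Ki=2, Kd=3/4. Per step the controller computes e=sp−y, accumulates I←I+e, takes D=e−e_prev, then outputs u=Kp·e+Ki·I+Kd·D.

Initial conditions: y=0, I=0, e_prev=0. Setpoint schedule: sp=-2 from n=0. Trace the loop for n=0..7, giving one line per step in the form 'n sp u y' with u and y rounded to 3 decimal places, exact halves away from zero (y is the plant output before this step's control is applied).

0 -2 -6.500 0.000
1 -2 6.844 -4.875
2 -2 -17.250 3.183
3 -2 26.682 -11.665
4 -2 -52.907 15.345
5 -2 91.544 -33.542
6 -2 -170.584 55.241
7 -2 305.040 -105.841

(exact arithmetic carried between steps; '≈' marks a value shown rounded to 6 d.p. or computed from one; I and e_prev carry over from the previous line; the table rounds u and y to 3 d.p., halves away from zero)
n=0: y=0, sp=-2, e=sp−y=-2; I=-2, D=e−e_prev=-2; u=1/2·(-2)+2·(-2)+3/4·(-2)=-6.5; next y=2/5·0+3/4·(-6.5)=-4.875
n=1: y=-4.875, sp=-2, e=sp−y=2.875; I=0.875, D=e−e_prev=4.875; u=1/2·2.875+2·0.875+3/4·4.875=6.84375; next y=2/5·(-4.875)+3/4·6.84375≈3.182813
n=2: y≈3.182813, sp=-2, e=sp−y≈-5.182813; I≈-4.307813, D=e−e_prev≈-8.057813; u=1/2·(-5.182813)+2·(-4.307813)+3/4·(-8.057813)≈-17.250391; next y=2/5·3.182813+3/4·(-17.250391)≈-11.664668
n=3: y≈-11.664668, sp=-2, e=sp−y≈9.664668; I≈5.356855, D=e−e_prev≈14.847480; u=1/2·9.664668+2·5.356855+3/4·14.847480≈26.681655; next y=2/5·(-11.664668)+3/4·26.681655≈15.345374
n=4: y≈15.345374, sp=-2, e=sp−y≈-17.345374; I≈-11.988519, D=e−e_prev≈-27.010042; u=1/2·(-17.345374)+2·(-11.988519)+3/4·(-27.010042)≈-52.907256; next y=2/5·15.345374+3/4·(-52.907256)≈-33.542293
n=5: y≈-33.542293, sp=-2, e=sp−y≈31.542293; I≈19.553774, D=e−e_prev≈48.887667; u=1/2·31.542293+2·19.553774+3/4·48.887667≈91.544444; next y=2/5·(-33.542293)+3/4·91.544444≈55.241416
n=6: y≈55.241416, sp=-2, e=sp−y≈-57.241416; I≈-37.687642, D=e−e_prev≈-88.783709; u=1/2·(-57.241416)+2·(-37.687642)+3/4·(-88.783709)≈-170.583774; next y=2/5·55.241416+3/4·(-170.583774)≈-105.841264
n=7: y≈-105.841264, sp=-2, e=sp−y≈103.841264; I≈66.153622, D=e−e_prev≈161.082680; u=1/2·103.841264+2·66.153622+3/4·161.082680≈305.039886; next y=2/5·(-105.841264)+3/4·305.039886≈186.443409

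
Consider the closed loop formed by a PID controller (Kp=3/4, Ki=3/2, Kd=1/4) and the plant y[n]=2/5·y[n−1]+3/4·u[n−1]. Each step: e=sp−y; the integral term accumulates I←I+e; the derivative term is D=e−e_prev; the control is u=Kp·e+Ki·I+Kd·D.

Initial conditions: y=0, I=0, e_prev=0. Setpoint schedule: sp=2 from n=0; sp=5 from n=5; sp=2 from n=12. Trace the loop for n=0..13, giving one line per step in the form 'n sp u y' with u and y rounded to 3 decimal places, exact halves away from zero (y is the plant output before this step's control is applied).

0 2 5.000 0.000
1 2 -1.875 3.750
2 2 5.578 0.094
3 2 -2.795 4.221
4 2 6.477 -0.408
5 5 3.675 4.695
6 5 4.810 4.634
7 5 3.276 5.461
8 5 4.840 4.642
9 5 3.060 5.487
10 5 5.034 4.490
11 5 2.846 5.571
12 2 -2.220 4.363
13 2 5.390 0.080

(exact arithmetic carried between steps; '≈' marks a value shown rounded to 6 d.p. or computed from one; I and e_prev carry over from the previous line; the table rounds u and y to 3 d.p., halves away from zero)
n=0: y=0, sp=2, e=sp−y=2; I=2, D=e−e_prev=2; u=3/4·2+3/2·2+1/4·2=5; next y=2/5·0+3/4·5=3.75
n=1: y=3.75, sp=2, e=sp−y=-1.75; I=0.25, D=e−e_prev=-3.75; u=3/4·(-1.75)+3/2·0.25+1/4·(-3.75)=-1.875; next y=2/5·3.75+3/4·(-1.875)=0.09375
n=2: y=0.09375, sp=2, e=sp−y=1.90625; I=2.15625, D=e−e_prev=3.65625; u=3/4·1.90625+3/2·2.15625+1/4·3.65625=5.578125; next y=2/5·0.09375+3/4·5.578125≈4.221094
n=3: y≈4.221094, sp=2, e=sp−y≈-2.221094; I≈-0.064844, D=e−e_prev≈-4.127344; u=3/4·(-2.221094)+3/2·(-0.064844)+1/4·(-4.127344)≈-2.794922; next y=2/5·4.221094+3/4·(-2.794922)≈-0.407754
n=4: y≈-0.407754, sp=2, e=sp−y≈2.407754; I≈2.342910, D=e−e_prev≈4.628848; u=3/4·2.407754+3/2·2.342910+1/4·4.628848≈6.477393; next y=2/5·(-0.407754)+3/4·6.477393≈4.694943
n=5: y≈4.694943, sp=5, e=sp−y≈0.305057; I≈2.647967, D=e−e_prev≈-2.102697; u=3/4·0.305057+3/2·2.647967+1/4·(-2.102697)≈3.675070; next y=2/5·4.694943+3/4·3.675070≈4.634279
n=6: y≈4.634279, sp=5, e=sp−y≈0.365721; I≈3.013688, D=e−e_prev≈0.060664; u=3/4·0.365721+3/2·3.013688+1/4·0.060664≈4.809988; next y=2/5·4.634279+3/4·4.809988≈5.461203
n=7: y≈5.461203, sp=5, e=sp−y≈-0.461203; I≈2.552485, D=e−e_prev≈-0.826924; u=3/4·(-0.461203)+3/2·2.552485+1/4·(-0.826924)≈3.276094; next y=2/5·5.461203+3/4·3.276094≈4.641552
n=8: y≈4.641552, sp=5, e=sp−y≈0.358448; I≈2.910933, D=e−e_prev≈0.819651; u=3/4·0.358448+3/2·2.910933+1/4·0.819651≈4.840148; next y=2/5·4.641552+3/4·4.840148≈5.486732
n=9: y≈5.486732, sp=5, e=sp−y≈-0.486732; I≈2.424201, D=e−e_prev≈-0.845180; u=3/4·(-0.486732)+3/2·2.424201+1/4·(-0.845180)≈3.059957; next y=2/5·5.486732+3/4·3.059957≈4.489661
n=10: y≈4.489661, sp=5, e=sp−y≈0.510339; I≈2.934540, D=e−e_prev≈0.997071; u=3/4·0.510339+3/2·2.934540+1/4·0.997071≈5.033832; next y=2/5·4.489661+3/4·5.033832≈5.571239
n=11: y≈5.571239, sp=5, e=sp−y≈-0.571239; I≈2.363302, D=e−e_prev≈-1.081578; u=3/4·(-0.571239)+3/2·2.363302+1/4·(-1.081578)≈2.846129; next y=2/5·5.571239+3/4·2.846129≈4.363092
n=12: y≈4.363092, sp=2, e=sp−y≈-2.363092; I≈0.000209, D=e−e_prev≈-1.791854; u=3/4·(-2.363092)+3/2·0.000209+1/4·(-1.791854)≈-2.219968; next y=2/5·4.363092+3/4·(-2.219968)≈0.080261
n=13: y≈0.080261, sp=2, e=sp−y≈1.919739; I≈1.919949, D=e−e_prev≈4.282832; u=3/4·1.919739+3/2·1.919949+1/4·4.282832≈5.390436; next y=2/5·0.080261+3/4·5.390436≈4.074931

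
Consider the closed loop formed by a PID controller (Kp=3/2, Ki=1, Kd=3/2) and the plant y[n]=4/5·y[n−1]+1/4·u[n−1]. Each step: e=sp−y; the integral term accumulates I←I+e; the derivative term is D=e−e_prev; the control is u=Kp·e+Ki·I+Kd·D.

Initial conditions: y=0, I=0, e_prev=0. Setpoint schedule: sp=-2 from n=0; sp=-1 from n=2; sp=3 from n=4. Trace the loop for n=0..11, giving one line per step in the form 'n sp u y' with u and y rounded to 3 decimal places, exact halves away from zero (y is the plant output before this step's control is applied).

(exact arithmetic carried between steps; '≈' marks a value shown rounded to 6 d.p. or computed from one; I and e_prev carry over from the previous line; the table rounds u and y to 3 d.p., halves away from zero)
n=0: y=0, sp=-2, e=sp−y=-2; I=-2, D=e−e_prev=-2; u=3/2·(-2)+1·(-2)+3/2·(-2)=-8; next y=4/5·0+1/4·(-8)=-2
n=1: y=-2, sp=-2, e=sp−y=0; I=-2, D=e−e_prev=2; u=3/2·0+1·(-2)+3/2·2=1; next y=4/5·(-2)+1/4·1=-1.35
n=2: y=-1.35, sp=-1, e=sp−y=0.35; I=-1.65, D=e−e_prev=0.35; u=3/2·0.35+1·(-1.65)+3/2·0.35=-0.6; next y=4/5·(-1.35)+1/4·(-0.6)=-1.23
n=3: y=-1.23, sp=-1, e=sp−y=0.23; I=-1.42, D=e−e_prev=-0.12; u=3/2·0.23+1·(-1.42)+3/2·(-0.12)=-1.255; next y=4/5·(-1.23)+1/4·(-1.255)=-1.29775
n=4: y=-1.29775, sp=3, e=sp−y=4.29775; I=2.87775, D=e−e_prev=4.06775; u=3/2·4.29775+1·2.87775+3/2·4.06775=15.426; next y=4/5·(-1.29775)+1/4·15.426=2.8183
n=5: y=2.8183, sp=3, e=sp−y=0.1817; I=3.05945, D=e−e_prev=-4.11605; u=3/2·0.1817+1·3.05945+3/2·(-4.11605)=-2.842075; next y=4/5·2.8183+1/4·(-2.842075)≈1.544121
n=6: y≈1.544121, sp=3, e=sp−y≈1.455879; I≈4.515329, D=e−e_prev≈1.274179; u=3/2·1.455879+1·4.515329+3/2·1.274179≈8.610415; next y=4/5·1.544121+1/4·8.610415≈3.387901
n=7: y≈3.387901, sp=3, e=sp−y≈-0.387901; I≈4.127428, D=e−e_prev≈-1.843780; u=3/2·(-0.387901)+1·4.127428+3/2·(-1.843780)≈0.779908; next y=4/5·3.387901+1/4·0.779908≈2.905298
n=8: y≈2.905298, sp=3, e=sp−y≈0.094702; I≈4.222130, D=e−e_prev≈0.482603; u=3/2·0.094702+1·4.222130+3/2·0.482603≈5.088089; next y=4/5·2.905298+1/4·5.088089≈3.596260
n=9: y≈3.596260, sp=3, e=sp−y≈-0.596260; I≈3.625870, D=e−e_prev≈-0.690963; u=3/2·(-0.596260)+1·3.625870+3/2·(-0.690963)≈1.695036; next y=4/5·3.596260+1/4·1.695036≈3.300767
n=10: y≈3.300767, sp=3, e=sp−y≈-0.300767; I≈3.325103, D=e−e_prev≈0.295493; u=3/2·(-0.300767)+1·3.325103+3/2·0.295493≈3.317192; next y=4/5·3.300767+1/4·3.317192≈3.469912
n=11: y≈3.469912, sp=3, e=sp−y≈-0.469912; I≈2.855191, D=e−e_prev≈-0.169145; u=3/2·(-0.469912)+1·2.855191+3/2·(-0.169145)≈1.896607; next y=4/5·3.469912+1/4·1.896607≈3.250081

0 -2 -8.000 0.000
1 -2 1.000 -2.000
2 -1 -0.600 -1.350
3 -1 -1.255 -1.230
4 3 15.426 -1.298
5 3 -2.842 2.818
6 3 8.610 1.544
7 3 0.780 3.388
8 3 5.088 2.905
9 3 1.695 3.596
10 3 3.317 3.301
11 3 1.897 3.470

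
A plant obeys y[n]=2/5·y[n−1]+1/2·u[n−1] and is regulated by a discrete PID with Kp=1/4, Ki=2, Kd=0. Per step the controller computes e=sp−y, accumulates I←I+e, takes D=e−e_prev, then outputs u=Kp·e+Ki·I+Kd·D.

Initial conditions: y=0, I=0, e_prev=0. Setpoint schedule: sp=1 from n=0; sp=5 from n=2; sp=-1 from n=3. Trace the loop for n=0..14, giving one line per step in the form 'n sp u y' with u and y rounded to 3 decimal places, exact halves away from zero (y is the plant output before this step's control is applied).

0 1 2.250 0.000
1 1 1.719 1.125
2 5 10.054 1.309
3 -1 -5.608 5.551
4 -1 -4.907 -0.584
5 -1 -1.007 -2.687
6 -1 -0.128 -1.578
7 -1 -0.958 -0.695
8 -1 -1.428 -0.757
9 -1 -1.329 -1.017
10 -1 -1.173 -1.071
11 -1 -1.157 -1.015
12 -1 -1.196 -0.984
13 -1 -1.211 -0.992
14 -1 -1.204 -1.002

(exact arithmetic carried between steps; '≈' marks a value shown rounded to 6 d.p. or computed from one; I and e_prev carry over from the previous line; the table rounds u and y to 3 d.p., halves away from zero)
n=0: y=0, sp=1, e=sp−y=1; I=1, D=e−e_prev=1; u=1/4·1+2·1+0·1=2.25; next y=2/5·0+1/2·2.25=1.125
n=1: y=1.125, sp=1, e=sp−y=-0.125; I=0.875, D=e−e_prev=-1.125; u=1/4·(-0.125)+2·0.875+0·(-1.125)=1.71875; next y=2/5·1.125+1/2·1.71875=1.309375
n=2: y=1.309375, sp=5, e=sp−y=3.690625; I=4.565625, D=e−e_prev=3.815625; u=1/4·3.690625+2·4.565625+0·3.815625≈10.053906; next y=2/5·1.309375+1/2·10.053906≈5.550703
n=3: y≈5.550703, sp=-1, e=sp−y≈-6.550703; I≈-1.985078, D=e−e_prev≈-10.241328; u=1/4·(-6.550703)+2·(-1.985078)+0·(-10.241328)≈-5.607832; next y=2/5·5.550703+1/2·(-5.607832)≈-0.583635
n=4: y≈-0.583635, sp=-1, e=sp−y≈-0.416365; I≈-2.401443, D=e−e_prev≈6.134338; u=1/4·(-0.416365)+2·(-2.401443)+0·6.134338≈-4.906978; next y=2/5·(-0.583635)+1/2·(-4.906978)≈-2.686943
n=5: y≈-2.686943, sp=-1, e=sp−y≈1.686943; I≈-0.714500, D=e−e_prev≈2.103308; u=1/4·1.686943+2·(-0.714500)+0·2.103308≈-1.007265; next y=2/5·(-2.686943)+1/2·(-1.007265)≈-1.578410
n=6: y≈-1.578410, sp=-1, e=sp−y≈0.578410; I≈-0.136091, D=e−e_prev≈-1.108533; u=1/4·0.578410+2·(-0.136091)+0·(-1.108533)≈-0.127579; next y=2/5·(-1.578410)+1/2·(-0.127579)≈-0.695153
n=7: y≈-0.695153, sp=-1, e=sp−y≈-0.304847; I≈-0.440937, D=e−e_prev≈-0.883256; u=1/4·(-0.304847)+2·(-0.440937)+0·(-0.883256)≈-0.958086; next y=2/5·(-0.695153)+1/2·(-0.958086)≈-0.757104
n=8: y≈-0.757104, sp=-1, e=sp−y≈-0.242896; I≈-0.683833, D=e−e_prev≈0.061951; u=1/4·(-0.242896)+2·(-0.683833)+0·0.061951≈-1.428390; next y=2/5·(-0.757104)+1/2·(-1.428390)≈-1.017037
n=9: y≈-1.017037, sp=-1, e=sp−y≈0.017037; I≈-0.666796, D=e−e_prev≈0.259932; u=1/4·0.017037+2·(-0.666796)+0·0.259932≈-1.329333; next y=2/5·(-1.017037)+1/2·(-1.329333)≈-1.071481
n=10: y≈-1.071481, sp=-1, e=sp−y≈0.071481; I≈-0.595315, D=e−e_prev≈0.054445; u=1/4·0.071481+2·(-0.595315)+0·0.054445≈-1.172760; next y=2/5·(-1.071481)+1/2·(-1.172760)≈-1.014972
n=11: y≈-1.014972, sp=-1, e=sp−y≈0.014972; I≈-0.580343, D=e−e_prev≈-0.056509; u=1/4·0.014972+2·(-0.580343)+0·(-0.056509)≈-1.156942; next y=2/5·(-1.014972)+1/2·(-1.156942)≈-0.984460
n=12: y≈-0.984460, sp=-1, e=sp−y≈-0.015540; I≈-0.595883, D=e−e_prev≈-0.030512; u=1/4·(-0.015540)+2·(-0.595883)+0·(-0.030512)≈-1.195650; next y=2/5·(-0.984460)+1/2·(-1.195650)≈-0.991609
n=13: y≈-0.991609, sp=-1, e=sp−y≈-0.008391; I≈-0.604273, D=e−e_prev≈0.007149; u=1/4·(-0.008391)+2·(-0.604273)+0·0.007149≈-1.210645; next y=2/5·(-0.991609)+1/2·(-1.210645)≈-1.001966
n=14: y≈-1.001966, sp=-1, e=sp−y≈0.001966; I≈-0.602307, D=e−e_prev≈0.010357; u=1/4·0.001966+2·(-0.602307)+0·0.010357≈-1.204123; next y=2/5·(-1.001966)+1/2·(-1.204123)≈-1.002848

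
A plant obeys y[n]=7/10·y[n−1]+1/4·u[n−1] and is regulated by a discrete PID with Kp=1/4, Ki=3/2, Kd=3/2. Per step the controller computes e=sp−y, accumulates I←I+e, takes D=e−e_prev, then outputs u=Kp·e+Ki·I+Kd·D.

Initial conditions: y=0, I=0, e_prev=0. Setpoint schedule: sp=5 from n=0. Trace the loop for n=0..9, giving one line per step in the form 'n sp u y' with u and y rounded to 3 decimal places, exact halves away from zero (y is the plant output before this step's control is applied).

(exact arithmetic carried between steps; '≈' marks a value shown rounded to 6 d.p. or computed from one; I and e_prev carry over from the previous line; the table rounds u and y to 3 d.p., halves away from zero)
n=0: y=0, sp=5, e=sp−y=5; I=5, D=e−e_prev=5; u=1/4·5+3/2·5+3/2·5=16.25; next y=7/10·0+1/4·16.25=4.0625
n=1: y=4.0625, sp=5, e=sp−y=0.9375; I=5.9375, D=e−e_prev=-4.0625; u=1/4·0.9375+3/2·5.9375+3/2·(-4.0625)=3.046875; next y=7/10·4.0625+1/4·3.046875≈3.605469
n=2: y≈3.605469, sp=5, e=sp−y≈1.394531; I≈7.332031, D=e−e_prev≈0.457031; u=1/4·1.394531+3/2·7.332031+3/2·0.457031≈12.032227; next y=7/10·3.605469+1/4·12.032227≈5.531885
n=3: y≈5.531885, sp=5, e=sp−y≈-0.531885; I≈6.800146, D=e−e_prev≈-1.926416; u=1/4·(-0.531885)+3/2·6.800146+3/2·(-1.926416)≈7.177625; next y=7/10·5.531885+1/4·7.177625≈5.666725
n=4: y≈5.666725, sp=5, e=sp−y≈-0.666725; I≈6.133421, D=e−e_prev≈-0.134841; u=1/4·(-0.666725)+3/2·6.133421+3/2·(-0.134841)≈8.831189; next y=7/10·5.666725+1/4·8.831189≈6.174505
n=5: y≈6.174505, sp=5, e=sp−y≈-1.174505; I≈4.958916, D=e−e_prev≈-0.507780; u=1/4·(-1.174505)+3/2·4.958916+3/2·(-0.507780)≈6.383078; next y=7/10·6.174505+1/4·6.383078≈5.917923
n=6: y≈5.917923, sp=5, e=sp−y≈-0.917923; I≈4.040993, D=e−e_prev≈0.256582; u=1/4·(-0.917923)+3/2·4.040993+3/2·0.256582≈6.216881; next y=7/10·5.917923+1/4·6.216881≈5.696767
n=7: y≈5.696767, sp=5, e=sp−y≈-0.696767; I≈3.344226, D=e−e_prev≈0.221157; u=1/4·(-0.696767)+3/2·3.344226+3/2·0.221157≈5.173883; next y=7/10·5.696767+1/4·5.173883≈5.281207
n=8: y≈5.281207, sp=5, e=sp−y≈-0.281207; I≈3.063019, D=e−e_prev≈0.415559; u=1/4·(-0.281207)+3/2·3.063019+3/2·0.415559≈5.147566; next y=7/10·5.281207+1/4·5.147566≈4.983736
n=9: y≈4.983736, sp=5, e=sp−y≈0.016264; I≈3.079283, D=e−e_prev≈0.297471; u=1/4·0.016264+3/2·3.079283+3/2·0.297471≈5.069196; next y=7/10·4.983736+1/4·5.069196≈4.755914

0 5 16.250 0.000
1 5 3.047 4.063
2 5 12.032 3.605
3 5 7.178 5.532
4 5 8.831 5.667
5 5 6.383 6.175
6 5 6.217 5.918
7 5 5.174 5.697
8 5 5.148 5.281
9 5 5.069 4.984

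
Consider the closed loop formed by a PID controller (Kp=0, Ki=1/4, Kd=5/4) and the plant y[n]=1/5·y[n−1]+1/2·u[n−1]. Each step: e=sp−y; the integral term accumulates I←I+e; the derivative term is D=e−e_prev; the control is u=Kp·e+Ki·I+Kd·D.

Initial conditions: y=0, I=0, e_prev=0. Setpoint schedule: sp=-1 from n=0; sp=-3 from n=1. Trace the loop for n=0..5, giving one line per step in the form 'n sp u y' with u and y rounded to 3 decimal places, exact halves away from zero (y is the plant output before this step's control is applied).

(exact arithmetic carried between steps; '≈' marks a value shown rounded to 6 d.p. or computed from one; I and e_prev carry over from the previous line; the table rounds u and y to 3 d.p., halves away from zero)
n=0: y=0, sp=-1, e=sp−y=-1; I=-1, D=e−e_prev=-1; u=0·(-1)+1/4·(-1)+5/4·(-1)=-1.5; next y=1/5·0+1/2·(-1.5)=-0.75
n=1: y=-0.75, sp=-3, e=sp−y=-2.25; I=-3.25, D=e−e_prev=-1.25; u=0·(-2.25)+1/4·(-3.25)+5/4·(-1.25)=-2.375; next y=1/5·(-0.75)+1/2·(-2.375)=-1.3375
n=2: y=-1.3375, sp=-3, e=sp−y=-1.6625; I=-4.9125, D=e−e_prev=0.5875; u=0·(-1.6625)+1/4·(-4.9125)+5/4·0.5875=-0.49375; next y=1/5·(-1.3375)+1/2·(-0.49375)=-0.514375
n=3: y=-0.514375, sp=-3, e=sp−y=-2.485625; I=-7.398125, D=e−e_prev=-0.823125; u=0·(-2.485625)+1/4·(-7.398125)+5/4·(-0.823125)≈-2.878438; next y=1/5·(-0.514375)+1/2·(-2.878438)≈-1.542094
n=4: y≈-1.542094, sp=-3, e=sp−y≈-1.457906; I≈-8.856031, D=e−e_prev≈1.027719; u=0·(-1.457906)+1/4·(-8.856031)+5/4·1.027719≈-0.929359; next y=1/5·(-1.542094)+1/2·(-0.929359)≈-0.773098
n=5: y≈-0.773098, sp=-3, e=sp−y≈-2.226902; I≈-11.082933, D=e−e_prev≈-0.768995; u=0·(-2.226902)+1/4·(-11.082933)+5/4·(-0.768995)≈-3.731977; next y=1/5·(-0.773098)+1/2·(-3.731977)≈-2.020608

0 -1 -1.500 0.000
1 -3 -2.375 -0.750
2 -3 -0.494 -1.338
3 -3 -2.878 -0.514
4 -3 -0.929 -1.542
5 -3 -3.732 -0.773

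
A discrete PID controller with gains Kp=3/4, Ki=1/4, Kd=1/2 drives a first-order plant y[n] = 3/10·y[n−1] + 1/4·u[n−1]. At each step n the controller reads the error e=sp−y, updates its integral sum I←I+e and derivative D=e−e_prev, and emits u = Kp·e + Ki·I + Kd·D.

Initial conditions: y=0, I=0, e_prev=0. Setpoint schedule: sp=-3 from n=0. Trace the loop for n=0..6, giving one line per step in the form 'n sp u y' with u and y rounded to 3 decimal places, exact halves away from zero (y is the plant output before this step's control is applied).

0 -3 -4.500 0.000
1 -3 -2.063 -1.125
2 -3 -3.502 -0.853
3 -3 -3.485 -1.131
4 -3 -3.972 -1.211
5 -3 -4.241 -1.356
6 -3 -4.558 -1.467

(exact arithmetic carried between steps; '≈' marks a value shown rounded to 6 d.p. or computed from one; I and e_prev carry over from the previous line; the table rounds u and y to 3 d.p., halves away from zero)
n=0: y=0, sp=-3, e=sp−y=-3; I=-3, D=e−e_prev=-3; u=3/4·(-3)+1/4·(-3)+1/2·(-3)=-4.5; next y=3/10·0+1/4·(-4.5)=-1.125
n=1: y=-1.125, sp=-3, e=sp−y=-1.875; I=-4.875, D=e−e_prev=1.125; u=3/4·(-1.875)+1/4·(-4.875)+1/2·1.125=-2.0625; next y=3/10·(-1.125)+1/4·(-2.0625)=-0.853125
n=2: y=-0.853125, sp=-3, e=sp−y=-2.146875; I=-7.021875, D=e−e_prev=-0.271875; u=3/4·(-2.146875)+1/4·(-7.021875)+1/2·(-0.271875)≈-3.501563; next y=3/10·(-0.853125)+1/4·(-3.501563)≈-1.131328
n=3: y≈-1.131328, sp=-3, e=sp−y≈-1.868672; I≈-8.890547, D=e−e_prev≈0.278203; u=3/4·(-1.868672)+1/4·(-8.890547)+1/2·0.278203≈-3.485039; next y=3/10·(-1.131328)+1/4·(-3.485039)≈-1.210658
n=4: y≈-1.210658, sp=-3, e=sp−y≈-1.789342; I≈-10.679889, D=e−e_prev≈0.079330; u=3/4·(-1.789342)+1/4·(-10.679889)+1/2·0.079330≈-3.972313; next y=3/10·(-1.210658)+1/4·(-3.972313)≈-1.356276
n=5: y≈-1.356276, sp=-3, e=sp−y≈-1.643724; I≈-12.323613, D=e−e_prev≈0.145618; u=3/4·(-1.643724)+1/4·(-12.323613)+1/2·0.145618≈-4.240888; next y=3/10·(-1.356276)+1/4·(-4.240888)≈-1.467105
n=6: y≈-1.467105, sp=-3, e=sp−y≈-1.532895; I≈-13.856508, D=e−e_prev≈0.110829; u=3/4·(-1.532895)+1/4·(-13.856508)+1/2·0.110829≈-4.558384; next y=3/10·(-1.467105)+1/4·(-4.558384)≈-1.579727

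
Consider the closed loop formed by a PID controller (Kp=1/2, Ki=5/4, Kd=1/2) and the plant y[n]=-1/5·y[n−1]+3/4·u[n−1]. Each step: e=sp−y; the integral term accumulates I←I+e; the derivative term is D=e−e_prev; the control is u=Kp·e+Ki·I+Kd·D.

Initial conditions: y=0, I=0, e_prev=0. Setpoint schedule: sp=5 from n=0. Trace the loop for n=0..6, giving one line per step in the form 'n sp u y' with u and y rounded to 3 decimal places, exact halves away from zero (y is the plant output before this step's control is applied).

0 5 11.250 0.000
1 5 -3.984 8.438
2 5 25.442 -4.676
3 5 -24.578 20.017
4 5 64.518 -22.437
5 5 -91.867 52.876
6 5 183.736 -79.476

(exact arithmetic carried between steps; '≈' marks a value shown rounded to 6 d.p. or computed from one; I and e_prev carry over from the previous line; the table rounds u and y to 3 d.p., halves away from zero)
n=0: y=0, sp=5, e=sp−y=5; I=5, D=e−e_prev=5; u=1/2·5+5/4·5+1/2·5=11.25; next y=-1/5·0+3/4·11.25=8.4375
n=1: y=8.4375, sp=5, e=sp−y=-3.4375; I=1.5625, D=e−e_prev=-8.4375; u=1/2·(-3.4375)+5/4·1.5625+1/2·(-8.4375)=-3.984375; next y=-1/5·8.4375+3/4·(-3.984375)≈-4.675781
n=2: y≈-4.675781, sp=5, e=sp−y≈9.675781; I≈11.238281, D=e−e_prev≈13.113281; u=1/2·9.675781+5/4·11.238281+1/2·13.113281≈25.442383; next y=-1/5·(-4.675781)+3/4·25.442383≈20.016943
n=3: y≈20.016943, sp=5, e=sp−y≈-15.016943; I≈-3.778662, D=e−e_prev≈-24.692725; u=1/2·(-15.016943)+5/4·(-3.778662)+1/2·(-24.692725)≈-24.578162; next y=-1/5·20.016943+3/4·(-24.578162)≈-22.437010
n=4: y≈-22.437010, sp=5, e=sp−y≈27.437010; I≈23.658348, D=e−e_prev≈42.453953; u=1/2·27.437010+5/4·23.658348+1/2·42.453953≈64.518416; next y=-1/5·(-22.437010)+3/4·64.518416≈52.876214
n=5: y≈52.876214, sp=5, e=sp−y≈-47.876214; I≈-24.217866, D=e−e_prev≈-75.313224; u=1/2·(-47.876214)+5/4·(-24.217866)+1/2·(-75.313224)≈-91.867052; next y=-1/5·52.876214+3/4·(-91.867052)≈-79.475532
n=6: y≈-79.475532, sp=5, e=sp−y≈84.475532; I≈60.257666, D=e−e_prev≈132.351746; u=1/2·84.475532+5/4·60.257666+1/2·132.351746≈183.735721; next y=-1/5·(-79.475532)+3/4·183.735721≈153.696897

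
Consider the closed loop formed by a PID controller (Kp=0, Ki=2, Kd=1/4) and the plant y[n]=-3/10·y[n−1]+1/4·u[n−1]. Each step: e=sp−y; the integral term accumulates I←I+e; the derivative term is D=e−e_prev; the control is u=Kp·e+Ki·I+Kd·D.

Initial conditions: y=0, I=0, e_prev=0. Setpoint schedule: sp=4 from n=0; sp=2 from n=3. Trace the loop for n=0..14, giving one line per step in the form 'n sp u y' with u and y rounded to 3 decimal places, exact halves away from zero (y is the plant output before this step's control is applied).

(exact arithmetic carried between steps; '≈' marks a value shown rounded to 6 d.p. or computed from one; I and e_prev carry over from the previous line; the table rounds u and y to 3 d.p., halves away from zero)
n=0: y=0, sp=4, e=sp−y=4; I=4, D=e−e_prev=4; u=0·4+2·4+1/4·4=9; next y=-3/10·0+1/4·9=2.25
n=1: y=2.25, sp=4, e=sp−y=1.75; I=5.75, D=e−e_prev=-2.25; u=0·1.75+2·5.75+1/4·(-2.25)=10.9375; next y=-3/10·2.25+1/4·10.9375=2.059375
n=2: y=2.059375, sp=4, e=sp−y=1.940625; I=7.690625, D=e−e_prev=0.190625; u=0·1.940625+2·7.690625+1/4·0.190625≈15.428906; next y=-3/10·2.059375+1/4·15.428906≈3.239414
n=3: y≈3.239414, sp=2, e=sp−y≈-1.239414; I≈6.451211, D=e−e_prev≈-3.180039; u=0·(-1.239414)+2·6.451211+1/4·(-3.180039)≈12.107412; next y=-3/10·3.239414+1/4·12.107412≈2.055029
n=4: y≈2.055029, sp=2, e=sp−y≈-0.055029; I≈6.396182, D=e−e_prev≈1.184385; u=0·(-0.055029)+2·6.396182+1/4·1.184385≈13.088461; next y=-3/10·2.055029+1/4·13.088461≈2.655607
n=5: y≈2.655607, sp=2, e=sp−y≈-0.655607; I≈5.740576, D=e−e_prev≈-0.600578; u=0·(-0.655607)+2·5.740576+1/4·(-0.600578)≈11.331007; next y=-3/10·2.655607+1/4·11.331007≈2.036070
n=6: y≈2.036070, sp=2, e=sp−y≈-0.036070; I≈5.704506, D=e−e_prev≈0.619537; u=0·(-0.036070)+2·5.704506+1/4·0.619537≈11.563896; next y=-3/10·2.036070+1/4·11.563896≈2.280153
n=7: y≈2.280153, sp=2, e=sp−y≈-0.280153; I≈5.424353, D=e−e_prev≈-0.244083; u=0·(-0.280153)+2·5.424353+1/4·(-0.244083)≈10.787685; next y=-3/10·2.280153+1/4·10.787685≈2.012875
n=8: y≈2.012875, sp=2, e=sp−y≈-0.012875; I≈5.411478, D=e−e_prev≈0.267278; u=0·(-0.012875)+2·5.411478+1/4·0.267278≈10.889775; next y=-3/10·2.012875+1/4·10.889775≈2.118581
n=9: y≈2.118581, sp=2, e=sp−y≈-0.118581; I≈5.292896, D=e−e_prev≈-0.105706; u=0·(-0.118581)+2·5.292896+1/4·(-0.105706)≈10.559367; next y=-3/10·2.118581+1/4·10.559367≈2.004267
n=10: y≈2.004267, sp=2, e=sp−y≈-0.004267; I≈5.288629, D=e−e_prev≈0.114314; u=0·(-0.004267)+2·5.288629+1/4·0.114314≈10.605837; next y=-3/10·2.004267+1/4·10.605837≈2.050179
n=11: y≈2.050179, sp=2, e=sp−y≈-0.050179; I≈5.238450, D=e−e_prev≈-0.045912; u=0·(-0.050179)+2·5.238450+1/4·(-0.045912)≈10.465422; next y=-3/10·2.050179+1/4·10.465422≈2.001302
n=12: y≈2.001302, sp=2, e=sp−y≈-0.001302; I≈5.237148, D=e−e_prev≈0.048877; u=0·(-0.001302)+2·5.237148+1/4·0.048877≈10.486516; next y=-3/10·2.001302+1/4·10.486516≈2.021238
n=13: y≈2.021238, sp=2, e=sp−y≈-0.021238; I≈5.215910, D=e−e_prev≈-0.019936; u=0·(-0.021238)+2·5.215910+1/4·(-0.019936)≈10.426836; next y=-3/10·2.021238+1/4·10.426836≈2.000337
n=14: y≈2.000337, sp=2, e=sp−y≈-0.000337; I≈5.215572, D=e−e_prev≈0.020901; u=0·(-0.000337)+2·5.215572+1/4·0.020901≈10.436370; next y=-3/10·2.000337+1/4·10.436370≈2.008991

0 4 9.000 0.000
1 4 10.938 2.250
2 4 15.429 2.059
3 2 12.107 3.239
4 2 13.088 2.055
5 2 11.331 2.656
6 2 11.564 2.036
7 2 10.788 2.280
8 2 10.890 2.013
9 2 10.559 2.119
10 2 10.606 2.004
11 2 10.465 2.050
12 2 10.487 2.001
13 2 10.427 2.021
14 2 10.436 2.000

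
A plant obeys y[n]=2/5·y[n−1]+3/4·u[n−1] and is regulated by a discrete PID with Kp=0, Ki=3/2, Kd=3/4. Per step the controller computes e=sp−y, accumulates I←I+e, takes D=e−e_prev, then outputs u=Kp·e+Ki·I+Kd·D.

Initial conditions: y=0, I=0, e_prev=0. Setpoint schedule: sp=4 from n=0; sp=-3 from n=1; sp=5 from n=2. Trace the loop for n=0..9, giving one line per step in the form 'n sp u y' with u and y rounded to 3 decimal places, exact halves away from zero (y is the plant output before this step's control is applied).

0 4 9.000 0.000
1 -3 -18.938 6.750
2 5 35.820 -11.503
3 5 -35.090 22.263
4 5 53.610 -17.412
5 5 -56.502 33.243
6 5 79.350 -29.079
7 5 -89.432 47.881
8 5 119.523 -47.922
9 5 -139.336 70.473

(exact arithmetic carried between steps; '≈' marks a value shown rounded to 6 d.p. or computed from one; I and e_prev carry over from the previous line; the table rounds u and y to 3 d.p., halves away from zero)
n=0: y=0, sp=4, e=sp−y=4; I=4, D=e−e_prev=4; u=0·4+3/2·4+3/4·4=9; next y=2/5·0+3/4·9=6.75
n=1: y=6.75, sp=-3, e=sp−y=-9.75; I=-5.75, D=e−e_prev=-13.75; u=0·(-9.75)+3/2·(-5.75)+3/4·(-13.75)=-18.9375; next y=2/5·6.75+3/4·(-18.9375)=-11.503125
n=2: y=-11.503125, sp=5, e=sp−y=16.503125; I=10.753125, D=e−e_prev=26.253125; u=0·16.503125+3/2·10.753125+3/4·26.253125≈35.819531; next y=2/5·(-11.503125)+3/4·35.819531≈22.263398
n=3: y≈22.263398, sp=5, e=sp−y≈-17.263398; I≈-6.510273, D=e−e_prev≈-33.766523; u=0·(-17.263398)+3/2·(-6.510273)+3/4·(-33.766523)≈-35.090303; next y=2/5·22.263398+3/4·(-35.090303)≈-17.412368
n=4: y≈-17.412368, sp=5, e=sp−y≈22.412368; I≈15.902094, D=e−e_prev≈39.675766; u=0·22.412368+3/2·15.902094+3/4·39.675766≈53.609966; next y=2/5·(-17.412368)+3/4·53.609966≈33.242527
n=5: y≈33.242527, sp=5, e=sp−y≈-28.242527; I≈-12.340433, D=e−e_prev≈-50.654895; u=0·(-28.242527)+3/2·(-12.340433)+3/4·(-50.654895)≈-56.501821; next y=2/5·33.242527+3/4·(-56.501821)≈-29.079355
n=6: y≈-29.079355, sp=5, e=sp−y≈34.079355; I≈21.738922, D=e−e_prev≈62.321882; u=0·34.079355+3/2·21.738922+3/4·62.321882≈79.349794; next y=2/5·(-29.079355)+3/4·79.349794≈47.880604
n=7: y≈47.880604, sp=5, e=sp−y≈-42.880604; I≈-21.141682, D=e−e_prev≈-76.959958; u=0·(-42.880604)+3/2·(-21.141682)+3/4·(-76.959958)≈-89.432492; next y=2/5·47.880604+3/4·(-89.432492)≈-47.922127
n=8: y≈-47.922127, sp=5, e=sp−y≈52.922127; I≈31.780445, D=e−e_prev≈95.802731; u=0·52.922127+3/2·31.780445+3/4·95.802731≈119.522716; next y=2/5·(-47.922127)+3/4·119.522716≈70.473186
n=9: y≈70.473186, sp=5, e=sp−y≈-65.473186; I≈-33.692741, D=e−e_prev≈-118.395314; u=0·(-65.473186)+3/2·(-33.692741)+3/4·(-118.395314)≈-139.335597; next y=2/5·70.473186+3/4·(-139.335597)≈-76.312423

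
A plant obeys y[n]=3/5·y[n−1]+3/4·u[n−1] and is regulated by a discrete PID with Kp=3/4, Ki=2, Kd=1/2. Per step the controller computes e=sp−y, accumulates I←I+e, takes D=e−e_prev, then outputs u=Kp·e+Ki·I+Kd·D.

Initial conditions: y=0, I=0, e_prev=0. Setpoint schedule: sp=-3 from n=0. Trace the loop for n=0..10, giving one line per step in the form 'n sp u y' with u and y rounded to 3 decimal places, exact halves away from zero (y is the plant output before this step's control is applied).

(exact arithmetic carried between steps; '≈' marks a value shown rounded to 6 d.p. or computed from one; I and e_prev carry over from the previous line; the table rounds u and y to 3 d.p., halves away from zero)
n=0: y=0, sp=-3, e=sp−y=-3; I=-3, D=e−e_prev=-3; u=3/4·(-3)+2·(-3)+1/2·(-3)=-9.75; next y=3/5·0+3/4·(-9.75)=-7.3125
n=1: y=-7.3125, sp=-3, e=sp−y=4.3125; I=1.3125, D=e−e_prev=7.3125; u=3/4·4.3125+2·1.3125+1/2·7.3125=9.515625; next y=3/5·(-7.3125)+3/4·9.515625≈2.749219
n=2: y≈2.749219, sp=-3, e=sp−y≈-5.749219; I≈-4.436719, D=e−e_prev≈-10.061719; u=3/4·(-5.749219)+2·(-4.436719)+1/2·(-10.061719)≈-18.216211; next y=3/5·2.749219+3/4·(-18.216211)≈-12.012627
n=3: y≈-12.012627, sp=-3, e=sp−y≈9.012627; I≈4.575908, D=e−e_prev≈14.761846; u=3/4·9.012627+2·4.575908+1/2·14.761846≈23.292209; next y=3/5·(-12.012627)+3/4·23.292209≈10.261581
n=4: y≈10.261581, sp=-3, e=sp−y≈-13.261581; I≈-8.685673, D=e−e_prev≈-22.274208; u=3/4·(-13.261581)+2·(-8.685673)+1/2·(-22.274208)≈-38.454635; next y=3/5·10.261581+3/4·(-38.454635)≈-22.684028
n=5: y≈-22.684028, sp=-3, e=sp−y≈19.684028; I≈10.998355, D=e−e_prev≈32.945609; u=3/4·19.684028+2·10.998355+1/2·32.945609≈53.232535; next y=3/5·(-22.684028)+3/4·53.232535≈26.313985
n=6: y≈26.313985, sp=-3, e=sp−y≈-29.313985; I≈-18.315630, D=e−e_prev≈-48.998013; u=3/4·(-29.313985)+2·(-18.315630)+1/2·(-48.998013)≈-83.115754; next y=3/5·26.313985+3/4·(-83.115754)≈-46.548425
n=7: y≈-46.548425, sp=-3, e=sp−y≈43.548425; I≈25.232795, D=e−e_prev≈72.862410; u=3/4·43.548425+2·25.232795+1/2·72.862410≈119.558114; next y=3/5·(-46.548425)+3/4·119.558114≈61.739530
n=8: y≈61.739530, sp=-3, e=sp−y≈-64.739530; I≈-39.506735, D=e−e_prev≈-108.287955; u=3/4·(-64.739530)+2·(-39.506735)+1/2·(-108.287955)≈-181.712096; next y=3/5·61.739530+3/4·(-181.712096)≈-99.240354
n=9: y≈-99.240354, sp=-3, e=sp−y≈96.240354; I≈56.733618, D=e−e_prev≈160.979884; u=3/4·96.240354+2·56.733618+1/2·160.979884≈266.137444; next y=3/5·(-99.240354)+3/4·266.137444≈140.058871
n=10: y≈140.058871, sp=-3, e=sp−y≈-143.058871; I≈-86.325253, D=e−e_prev≈-239.299225; u=3/4·(-143.058871)+2·(-86.325253)+1/2·(-239.299225)≈-399.594271; next y=3/5·140.058871+3/4·(-399.594271)≈-215.660380

0 -3 -9.750 0.000
1 -3 9.516 -7.313
2 -3 -18.216 2.749
3 -3 23.292 -12.013
4 -3 -38.455 10.262
5 -3 53.233 -22.684
6 -3 -83.116 26.314
7 -3 119.558 -46.548
8 -3 -181.712 61.740
9 -3 266.137 -99.240
10 -3 -399.594 140.059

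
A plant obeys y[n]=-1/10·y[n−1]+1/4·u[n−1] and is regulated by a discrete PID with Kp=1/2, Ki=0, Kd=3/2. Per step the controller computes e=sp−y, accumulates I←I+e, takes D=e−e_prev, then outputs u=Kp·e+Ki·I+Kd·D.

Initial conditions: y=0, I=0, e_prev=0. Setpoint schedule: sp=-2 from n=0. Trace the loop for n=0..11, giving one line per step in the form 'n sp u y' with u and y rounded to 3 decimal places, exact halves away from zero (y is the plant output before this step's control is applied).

0 -2 -4.000 0.000
1 -2 1.000 -1.000
2 -2 -3.200 0.350
3 -2 1.195 -0.835
4 -2 -3.017 0.382
5 -2 1.158 -0.792
6 -2 -2.926 0.369
7 -2 1.090 -0.768
8 -2 -2.852 0.349
9 -2 1.020 -0.748
10 -2 -2.781 0.330
11 -2 0.951 -0.728

(exact arithmetic carried between steps; '≈' marks a value shown rounded to 6 d.p. or computed from one; I and e_prev carry over from the previous line; the table rounds u and y to 3 d.p., halves away from zero)
n=0: y=0, sp=-2, e=sp−y=-2; I=-2, D=e−e_prev=-2; u=1/2·(-2)+0·(-2)+3/2·(-2)=-4; next y=-1/10·0+1/4·(-4)=-1
n=1: y=-1, sp=-2, e=sp−y=-1; I=-3, D=e−e_prev=1; u=1/2·(-1)+0·(-3)+3/2·1=1; next y=-1/10·(-1)+1/4·1=0.35
n=2: y=0.35, sp=-2, e=sp−y=-2.35; I=-5.35, D=e−e_prev=-1.35; u=1/2·(-2.35)+0·(-5.35)+3/2·(-1.35)=-3.2; next y=-1/10·0.35+1/4·(-3.2)=-0.835
n=3: y=-0.835, sp=-2, e=sp−y=-1.165; I=-6.515, D=e−e_prev=1.185; u=1/2·(-1.165)+0·(-6.515)+3/2·1.185=1.195; next y=-1/10·(-0.835)+1/4·1.195=0.38225
n=4: y=0.38225, sp=-2, e=sp−y=-2.38225; I=-8.89725, D=e−e_prev=-1.21725; u=1/2·(-2.38225)+0·(-8.89725)+3/2·(-1.21725)=-3.017; next y=-1/10·0.38225+1/4·(-3.017)=-0.792475
n=5: y=-0.792475, sp=-2, e=sp−y=-1.207525; I=-10.104775, D=e−e_prev=1.174725; u=1/2·(-1.207525)+0·(-10.104775)+3/2·1.174725=1.158325; next y=-1/10·(-0.792475)+1/4·1.158325≈0.368829
n=6: y≈0.368829, sp=-2, e=sp−y≈-2.368829; I≈-12.473604, D=e−e_prev≈-1.161304; u=1/2·(-2.368829)+0·(-12.473604)+3/2·(-1.161304)≈-2.92637; next y=-1/10·0.368829+1/4·(-2.92637)≈-0.768475
n=7: y≈-0.768475, sp=-2, e=sp−y≈-1.231525; I≈-13.705128, D=e−e_prev≈1.137304; u=1/2·(-1.231525)+0·(-13.705128)+3/2·1.137304≈1.090194; next y=-1/10·(-0.768475)+1/4·1.090194≈0.349396
n=8: y≈0.349396, sp=-2, e=sp−y≈-2.349396; I≈-16.054524, D=e−e_prev≈-1.117871; u=1/2·(-2.349396)+0·(-16.054524)+3/2·(-1.117871)≈-2.851505; next y=-1/10·0.349396+1/4·(-2.851505)≈-0.747816
n=9: y≈-0.747816, sp=-2, e=sp−y≈-1.252184; I≈-17.306709, D=e−e_prev≈1.097212; u=1/2·(-1.252184)+0·(-17.306709)+3/2·1.097212≈1.019726; next y=-1/10·(-0.747816)+1/4·1.019726≈0.329713
n=10: y≈0.329713, sp=-2, e=sp−y≈-2.329713; I≈-19.636422, D=e−e_prev≈-1.077529; u=1/2·(-2.329713)+0·(-19.636422)+3/2·(-1.077529)≈-2.781150; next y=-1/10·0.329713+1/4·(-2.781150)≈-0.728259
n=11: y≈-0.728259, sp=-2, e=sp−y≈-1.271741; I≈-20.908163, D=e−e_prev≈1.057972; u=1/2·(-1.271741)+0·(-20.908163)+3/2·1.057972≈0.951087; next y=-1/10·(-0.728259)+1/4·0.951087≈0.310598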